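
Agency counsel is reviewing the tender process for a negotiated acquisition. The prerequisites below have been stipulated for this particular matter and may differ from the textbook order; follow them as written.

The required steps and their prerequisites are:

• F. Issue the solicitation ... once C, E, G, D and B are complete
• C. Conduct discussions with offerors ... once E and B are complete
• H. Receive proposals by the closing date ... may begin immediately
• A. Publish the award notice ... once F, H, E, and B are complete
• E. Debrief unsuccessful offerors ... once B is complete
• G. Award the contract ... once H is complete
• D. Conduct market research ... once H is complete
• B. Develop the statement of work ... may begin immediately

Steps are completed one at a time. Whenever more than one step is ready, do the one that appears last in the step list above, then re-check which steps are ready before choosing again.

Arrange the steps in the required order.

B → E → H → D → G → C → F → A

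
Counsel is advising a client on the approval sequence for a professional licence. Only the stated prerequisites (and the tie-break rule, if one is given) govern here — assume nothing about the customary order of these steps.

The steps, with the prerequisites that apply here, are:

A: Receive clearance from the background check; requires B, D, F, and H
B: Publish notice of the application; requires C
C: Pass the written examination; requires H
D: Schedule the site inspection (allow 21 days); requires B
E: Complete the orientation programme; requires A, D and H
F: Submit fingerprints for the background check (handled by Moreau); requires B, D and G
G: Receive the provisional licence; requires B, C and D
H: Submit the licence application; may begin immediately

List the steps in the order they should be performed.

H C B D G F A E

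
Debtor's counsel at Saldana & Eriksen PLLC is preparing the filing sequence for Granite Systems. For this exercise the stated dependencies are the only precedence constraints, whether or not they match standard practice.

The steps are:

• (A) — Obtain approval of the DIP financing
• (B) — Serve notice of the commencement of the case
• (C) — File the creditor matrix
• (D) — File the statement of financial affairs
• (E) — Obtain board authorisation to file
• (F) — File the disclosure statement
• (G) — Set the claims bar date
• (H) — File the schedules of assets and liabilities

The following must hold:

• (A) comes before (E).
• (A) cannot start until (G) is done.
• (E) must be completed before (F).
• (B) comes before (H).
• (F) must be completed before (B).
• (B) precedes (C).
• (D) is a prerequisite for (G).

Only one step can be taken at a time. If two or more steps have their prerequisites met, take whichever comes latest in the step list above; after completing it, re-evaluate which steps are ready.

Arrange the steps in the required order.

(D) is the only step with nothing outstanding, so it goes first.
That leaves (G) as the only ready step → (G).
(A) needed (G), now all done → (A).
Next only (E) has its prerequisites met → (E).
That leaves (F) as the only ready step → (F).
Next only (B) has its prerequisites met → (B).
Now (H) and (C) have their prerequisites met. (H) is listed later, so (H) next.
Next only (C) has its prerequisites met → (C).

(D) → (G) → (A) → (E) → (F) → (B) → (H) → (C)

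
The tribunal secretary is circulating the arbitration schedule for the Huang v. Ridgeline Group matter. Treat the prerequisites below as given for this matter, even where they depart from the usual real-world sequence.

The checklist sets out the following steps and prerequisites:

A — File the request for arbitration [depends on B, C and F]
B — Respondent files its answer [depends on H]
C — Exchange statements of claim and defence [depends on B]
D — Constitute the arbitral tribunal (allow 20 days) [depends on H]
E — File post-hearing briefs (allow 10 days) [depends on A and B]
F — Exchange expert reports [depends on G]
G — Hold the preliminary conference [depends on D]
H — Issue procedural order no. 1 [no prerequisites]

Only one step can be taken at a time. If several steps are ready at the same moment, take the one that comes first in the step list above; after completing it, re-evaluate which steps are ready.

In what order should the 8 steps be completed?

H is the only step with nothing outstanding, so it goes first.
Now B and D have their prerequisites met. B is listed earlier, so B next.
C now also ready, so the ready set is {C, D}; C is listed earlier → C.
D needed H, now all done → D.
Next only G has its prerequisites met → G.
That leaves F as the only ready step → F.
A needed B, C and F, now all done → A.
E needed A and B, now all done → E.

H, B, C, D, G, F, A, E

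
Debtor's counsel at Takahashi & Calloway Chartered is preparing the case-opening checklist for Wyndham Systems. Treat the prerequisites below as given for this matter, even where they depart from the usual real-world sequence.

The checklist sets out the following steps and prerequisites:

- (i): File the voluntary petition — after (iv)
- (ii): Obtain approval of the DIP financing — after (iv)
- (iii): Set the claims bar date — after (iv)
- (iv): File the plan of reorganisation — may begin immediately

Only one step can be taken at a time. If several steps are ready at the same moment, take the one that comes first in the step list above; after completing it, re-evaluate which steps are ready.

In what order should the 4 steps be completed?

(iv), (i), (ii), (iii)

Only (iv) has no prerequisites, so it is first.
(i), (ii) and (iii) are all available; (i) is listed earlier → (i).
(ii) and (iii) are both available; (ii) is listed earlier → (ii).
(iii) needed (iv), now all done → (iii).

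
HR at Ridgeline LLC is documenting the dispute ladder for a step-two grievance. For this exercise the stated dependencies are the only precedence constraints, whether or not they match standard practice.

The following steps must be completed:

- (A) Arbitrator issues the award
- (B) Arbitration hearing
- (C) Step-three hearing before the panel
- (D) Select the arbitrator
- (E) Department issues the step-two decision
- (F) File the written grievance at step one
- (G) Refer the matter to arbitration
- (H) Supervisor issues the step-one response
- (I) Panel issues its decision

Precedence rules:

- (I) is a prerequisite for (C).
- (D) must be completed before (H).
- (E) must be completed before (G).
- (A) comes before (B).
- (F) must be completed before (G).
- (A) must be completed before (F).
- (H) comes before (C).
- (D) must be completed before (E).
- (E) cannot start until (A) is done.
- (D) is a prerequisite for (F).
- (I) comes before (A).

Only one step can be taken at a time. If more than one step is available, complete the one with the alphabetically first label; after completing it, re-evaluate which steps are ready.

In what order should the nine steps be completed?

(D), (H), (I), (A), (B), (C), (E), (F), (G)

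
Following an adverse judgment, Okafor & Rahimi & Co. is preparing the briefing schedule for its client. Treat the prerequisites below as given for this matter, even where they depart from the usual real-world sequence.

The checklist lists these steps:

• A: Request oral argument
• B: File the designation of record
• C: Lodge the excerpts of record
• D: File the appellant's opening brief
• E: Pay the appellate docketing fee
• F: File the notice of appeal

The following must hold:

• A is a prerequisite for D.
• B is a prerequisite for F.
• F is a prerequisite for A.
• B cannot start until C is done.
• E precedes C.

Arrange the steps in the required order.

Only E has no prerequisites, so it is first.
That leaves C as the only ready step → C.
Next only B has its prerequisites met → B.
Next only F has its prerequisites met → F.
That leaves A as the only ready step → A.
D needed A, now all done → D.

E C B F A D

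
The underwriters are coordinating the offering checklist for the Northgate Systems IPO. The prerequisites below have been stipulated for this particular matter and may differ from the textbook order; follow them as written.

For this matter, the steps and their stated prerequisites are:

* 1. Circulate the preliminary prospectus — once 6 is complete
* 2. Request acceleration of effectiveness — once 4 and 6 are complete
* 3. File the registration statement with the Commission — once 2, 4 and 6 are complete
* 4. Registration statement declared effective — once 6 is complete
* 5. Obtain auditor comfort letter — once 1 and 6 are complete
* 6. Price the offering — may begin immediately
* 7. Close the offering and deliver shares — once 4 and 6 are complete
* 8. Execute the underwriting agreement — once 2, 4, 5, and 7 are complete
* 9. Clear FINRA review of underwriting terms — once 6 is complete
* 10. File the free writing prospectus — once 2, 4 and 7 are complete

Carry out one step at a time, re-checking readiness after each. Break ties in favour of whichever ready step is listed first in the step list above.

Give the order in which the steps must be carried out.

6, 1, 4, 2, 3, 5, 7, 8, 9, 10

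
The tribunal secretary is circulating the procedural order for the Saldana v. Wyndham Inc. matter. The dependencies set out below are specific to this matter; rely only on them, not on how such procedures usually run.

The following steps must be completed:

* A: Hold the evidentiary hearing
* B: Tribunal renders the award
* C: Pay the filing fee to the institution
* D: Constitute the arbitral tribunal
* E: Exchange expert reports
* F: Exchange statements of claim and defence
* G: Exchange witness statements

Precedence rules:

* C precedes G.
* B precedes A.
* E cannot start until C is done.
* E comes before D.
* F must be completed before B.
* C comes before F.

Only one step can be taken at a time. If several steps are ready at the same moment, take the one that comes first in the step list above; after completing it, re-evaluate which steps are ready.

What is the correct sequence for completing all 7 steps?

Only C has no prerequisites, so it is first.
Now E, F and G have their prerequisites met. E is listed earlier, so E next.
D now also ready, so the ready set is {D, F, G}; D is listed earlier → D.
F and G are both available; F is listed earlier → F.
Now B and G have their prerequisites met. B is listed earlier, so B next.
Ready: A and G. A is listed earlier → A.
G needed C, now all done → G.

C E D F B A G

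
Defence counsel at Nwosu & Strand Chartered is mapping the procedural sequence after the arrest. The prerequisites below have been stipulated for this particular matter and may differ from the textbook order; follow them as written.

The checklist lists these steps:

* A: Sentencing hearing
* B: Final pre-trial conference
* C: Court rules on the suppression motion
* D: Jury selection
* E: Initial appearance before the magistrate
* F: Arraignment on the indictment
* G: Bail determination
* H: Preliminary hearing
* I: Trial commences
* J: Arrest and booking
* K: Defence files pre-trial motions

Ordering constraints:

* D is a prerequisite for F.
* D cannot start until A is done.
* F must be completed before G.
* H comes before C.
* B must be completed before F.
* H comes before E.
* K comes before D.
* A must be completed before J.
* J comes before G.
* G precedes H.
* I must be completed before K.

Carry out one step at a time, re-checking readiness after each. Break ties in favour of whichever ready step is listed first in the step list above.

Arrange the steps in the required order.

A, B, I, J, K, D, F, G, H, C, E

Nothing is required for A, B and I. A is listed earlier → A first.
J now also ready, so the ready set is {B, I, J}; B is listed earlier → B.
I and J are both available; I is listed earlier → I.
J and K are both available; J is listed earlier → J.
K needed I, now all done → K.
D needed A and K, now all done → D.
F is the only step now ready → F.
That leaves G as the only ready step → G.
H needed G, now all done → H.
Now C and E have their prerequisites met. C is listed earlier, so C next.
Next only E has its prerequisites met → E.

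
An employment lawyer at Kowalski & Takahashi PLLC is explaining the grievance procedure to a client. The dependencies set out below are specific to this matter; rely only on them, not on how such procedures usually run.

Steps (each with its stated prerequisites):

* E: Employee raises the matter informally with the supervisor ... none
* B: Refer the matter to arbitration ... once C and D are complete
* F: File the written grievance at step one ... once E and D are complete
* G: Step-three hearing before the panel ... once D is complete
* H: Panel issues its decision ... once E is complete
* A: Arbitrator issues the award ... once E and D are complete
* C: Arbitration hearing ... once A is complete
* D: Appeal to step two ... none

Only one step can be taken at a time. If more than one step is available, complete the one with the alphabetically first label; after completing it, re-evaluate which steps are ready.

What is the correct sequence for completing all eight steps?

D, E, A, C, B, F, G, H

D and E have no prerequisites; D has the earlier label, so D is first.
G now also ready, so the ready set is {E, G}; E has the earlier label → E.
A, F and H now also ready, so the ready set is {A, F, G, H}; A has the earlier label → A.
Now C, F, G and H have their prerequisites met. C has the earlier label, so C next.
B, F, G and H are all available; B has the earlier label → B.
F, G and H are all available; F has the earlier label → F.
G and H are both available; G has the earlier label → G.
That leaves H as the only ready step → H.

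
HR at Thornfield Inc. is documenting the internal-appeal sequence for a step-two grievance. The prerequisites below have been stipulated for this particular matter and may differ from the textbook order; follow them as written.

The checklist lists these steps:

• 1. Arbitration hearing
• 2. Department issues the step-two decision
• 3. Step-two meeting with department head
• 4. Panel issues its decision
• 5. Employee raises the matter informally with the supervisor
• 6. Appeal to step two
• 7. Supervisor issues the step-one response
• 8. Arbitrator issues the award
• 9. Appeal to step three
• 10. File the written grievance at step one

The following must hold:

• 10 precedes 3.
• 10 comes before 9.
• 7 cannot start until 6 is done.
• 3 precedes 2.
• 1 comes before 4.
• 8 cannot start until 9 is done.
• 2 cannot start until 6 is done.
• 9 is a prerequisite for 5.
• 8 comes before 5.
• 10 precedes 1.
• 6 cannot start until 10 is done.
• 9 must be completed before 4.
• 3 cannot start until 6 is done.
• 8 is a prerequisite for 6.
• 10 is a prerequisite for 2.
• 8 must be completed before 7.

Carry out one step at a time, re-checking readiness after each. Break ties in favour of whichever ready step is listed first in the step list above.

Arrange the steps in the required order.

10 1 9 4 8 5 6 3 2 7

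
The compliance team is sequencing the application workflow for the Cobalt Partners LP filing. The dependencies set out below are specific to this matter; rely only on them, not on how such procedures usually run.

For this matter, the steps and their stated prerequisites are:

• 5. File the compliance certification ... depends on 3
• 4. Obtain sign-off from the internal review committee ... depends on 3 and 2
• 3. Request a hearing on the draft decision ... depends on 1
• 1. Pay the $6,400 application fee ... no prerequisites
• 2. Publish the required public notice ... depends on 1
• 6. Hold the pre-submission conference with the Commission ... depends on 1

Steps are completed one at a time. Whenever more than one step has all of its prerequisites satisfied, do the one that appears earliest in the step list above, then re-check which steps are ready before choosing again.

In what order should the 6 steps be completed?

1 3 5 2 4 6

1 has no prerequisites → 1 first.
Ready: 3, 2 and 6. 3 is listed earlier → 3.
5 now also ready, so the ready set is {5, 2, 6}; 5 is listed earlier → 5.
Ready: 2 and 6. 2 is listed earlier → 2.
4 and 6 are both available; 4 is listed earlier → 4.
6 needed 1, now all done → 6.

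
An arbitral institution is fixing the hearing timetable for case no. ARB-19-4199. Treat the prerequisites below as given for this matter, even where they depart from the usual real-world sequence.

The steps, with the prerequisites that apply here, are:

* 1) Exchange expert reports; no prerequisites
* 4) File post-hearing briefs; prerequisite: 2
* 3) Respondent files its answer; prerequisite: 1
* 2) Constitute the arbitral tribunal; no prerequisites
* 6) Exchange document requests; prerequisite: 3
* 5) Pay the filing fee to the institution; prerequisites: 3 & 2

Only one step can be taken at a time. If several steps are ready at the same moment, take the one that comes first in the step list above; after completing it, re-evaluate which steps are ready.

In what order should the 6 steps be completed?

1 → 3 → 2 → 4 → 6 → 5

1 and 2 have no prerequisites; 1 is listed earlier, so 1 is first.
3 and 2 are both available; 3 is listed earlier → 3.
6 now also ready, so the ready set is {2, 6}; 2 is listed earlier → 2.
4, 6 and 5 are all available; 4 is listed earlier → 4.
Ready: 6 and 5. 6 is listed earlier → 6.
That leaves 5 as the only ready step → 5.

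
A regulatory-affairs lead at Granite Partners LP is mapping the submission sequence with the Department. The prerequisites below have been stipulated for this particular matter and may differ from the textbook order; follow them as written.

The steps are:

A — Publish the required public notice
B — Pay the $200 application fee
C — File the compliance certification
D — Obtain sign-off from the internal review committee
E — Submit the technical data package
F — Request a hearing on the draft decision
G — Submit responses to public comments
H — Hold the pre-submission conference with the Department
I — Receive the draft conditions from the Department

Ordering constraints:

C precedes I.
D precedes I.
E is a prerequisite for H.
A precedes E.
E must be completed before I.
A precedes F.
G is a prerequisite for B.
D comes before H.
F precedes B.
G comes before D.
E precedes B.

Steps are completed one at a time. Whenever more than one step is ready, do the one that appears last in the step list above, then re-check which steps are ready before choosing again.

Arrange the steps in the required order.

G, C and A have no prerequisites; G is listed later, so G is first.
Ready: D, C and A. D is listed later → D.
Now C and A have their prerequisites met. C is listed later, so C next.
Next only A has its prerequisites met → A.
Now F and E have their prerequisites met. F is listed later, so F next.
E needed A, now all done → E.
Now I, H and B have their prerequisites met. I is listed later, so I next.
Now H and B have their prerequisites met. H is listed later, so H next.
B needed G, F and E, now all done → B.

G D C A F E I H B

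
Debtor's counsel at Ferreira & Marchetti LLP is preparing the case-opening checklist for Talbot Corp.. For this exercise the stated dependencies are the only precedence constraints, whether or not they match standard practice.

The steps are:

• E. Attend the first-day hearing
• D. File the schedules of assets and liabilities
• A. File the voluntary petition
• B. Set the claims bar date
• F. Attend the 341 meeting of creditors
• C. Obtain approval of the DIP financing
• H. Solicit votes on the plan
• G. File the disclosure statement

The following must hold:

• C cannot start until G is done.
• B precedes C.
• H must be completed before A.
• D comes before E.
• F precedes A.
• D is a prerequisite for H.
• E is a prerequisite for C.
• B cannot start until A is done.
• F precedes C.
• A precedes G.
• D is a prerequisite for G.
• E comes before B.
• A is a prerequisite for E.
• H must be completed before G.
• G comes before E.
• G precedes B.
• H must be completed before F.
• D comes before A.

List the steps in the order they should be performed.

D → H → F → A → G → E → B → C

D has no prerequisites → D first.
H needed D, now all done → H.
That leaves F as the only ready step → F.
That leaves A as the only ready step → A.
That leaves G as the only ready step → G.
E needed D, A and G, now all done → E.
B needed E, A and G, now all done → B.
C needed E, B, F and G, now all done → C.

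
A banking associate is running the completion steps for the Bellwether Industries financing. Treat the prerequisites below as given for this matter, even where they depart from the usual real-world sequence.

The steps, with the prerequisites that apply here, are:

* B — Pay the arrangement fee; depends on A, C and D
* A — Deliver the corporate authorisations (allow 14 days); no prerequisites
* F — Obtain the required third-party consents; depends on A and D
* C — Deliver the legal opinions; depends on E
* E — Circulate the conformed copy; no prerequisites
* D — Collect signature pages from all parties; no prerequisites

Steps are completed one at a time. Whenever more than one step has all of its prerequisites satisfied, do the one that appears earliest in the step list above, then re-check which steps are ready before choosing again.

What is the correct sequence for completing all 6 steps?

Nothing is required for A, E and D. A is listed earlier → A first.
Ready: E and D. E is listed earlier → E.
C now also ready, so the ready set is {C, D}; C is listed earlier → C.
That leaves D as the only ready step → D.
B and F are both available; B is listed earlier → B.
F needed A and D, now all done → F.

A → E → C → D → B → F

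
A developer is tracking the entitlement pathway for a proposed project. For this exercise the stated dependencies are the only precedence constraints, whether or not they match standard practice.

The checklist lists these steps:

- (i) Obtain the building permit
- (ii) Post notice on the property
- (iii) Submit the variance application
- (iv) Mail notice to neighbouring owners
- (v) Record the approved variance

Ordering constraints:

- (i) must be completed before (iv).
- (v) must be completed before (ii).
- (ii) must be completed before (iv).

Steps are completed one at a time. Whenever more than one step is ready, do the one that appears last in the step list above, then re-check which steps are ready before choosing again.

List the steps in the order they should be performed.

(v), (iii) and (i) have no prerequisites; (v) is listed later, so (v) is first.
(ii) now also ready, so the ready set is {(iii), (ii), (i)}; (iii) is listed later → (iii).
(ii) and (i) are both available; (ii) is listed later → (ii).
(i) is the only step now ready → (i).
(iv) needed (ii) and (i), now all done → (iv).

(v) → (iii) → (ii) → (i) → (iv)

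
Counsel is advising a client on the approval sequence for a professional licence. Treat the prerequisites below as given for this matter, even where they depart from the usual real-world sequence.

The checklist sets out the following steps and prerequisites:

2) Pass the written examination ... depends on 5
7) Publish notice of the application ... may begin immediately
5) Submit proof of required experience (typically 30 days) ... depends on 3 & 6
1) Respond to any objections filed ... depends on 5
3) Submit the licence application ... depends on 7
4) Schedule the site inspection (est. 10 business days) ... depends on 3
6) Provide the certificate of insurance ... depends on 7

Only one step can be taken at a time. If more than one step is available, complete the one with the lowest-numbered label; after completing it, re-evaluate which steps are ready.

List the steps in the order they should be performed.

7, 3, 4, 6, 5, 1, 2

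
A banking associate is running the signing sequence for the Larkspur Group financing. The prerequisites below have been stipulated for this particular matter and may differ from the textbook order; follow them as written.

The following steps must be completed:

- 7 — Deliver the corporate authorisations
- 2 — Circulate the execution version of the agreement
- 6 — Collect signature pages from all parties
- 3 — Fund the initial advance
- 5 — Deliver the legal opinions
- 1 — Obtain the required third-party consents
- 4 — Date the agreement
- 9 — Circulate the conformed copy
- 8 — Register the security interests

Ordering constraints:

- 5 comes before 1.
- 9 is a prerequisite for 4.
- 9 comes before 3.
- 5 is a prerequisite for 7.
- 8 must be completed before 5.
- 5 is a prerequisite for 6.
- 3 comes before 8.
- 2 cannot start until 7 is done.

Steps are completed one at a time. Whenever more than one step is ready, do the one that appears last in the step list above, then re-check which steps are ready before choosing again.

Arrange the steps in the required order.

9, 4, 3, 8, 5, 1, 6, 7, 2

Only 9 has no prerequisites, so it is first.
Now 4 and 3 have their prerequisites met. 4 is listed later, so 4 next.
Next only 3 has its prerequisites met → 3.
8 needed 3, now all done → 8.
5 is the only step now ready → 5.
Ready: 1, 6 and 7. 1 is listed later → 1.
6 and 7 are both available; 6 is listed later → 6.
Next only 7 has its prerequisites met → 7.
That leaves 2 as the only ready step → 2.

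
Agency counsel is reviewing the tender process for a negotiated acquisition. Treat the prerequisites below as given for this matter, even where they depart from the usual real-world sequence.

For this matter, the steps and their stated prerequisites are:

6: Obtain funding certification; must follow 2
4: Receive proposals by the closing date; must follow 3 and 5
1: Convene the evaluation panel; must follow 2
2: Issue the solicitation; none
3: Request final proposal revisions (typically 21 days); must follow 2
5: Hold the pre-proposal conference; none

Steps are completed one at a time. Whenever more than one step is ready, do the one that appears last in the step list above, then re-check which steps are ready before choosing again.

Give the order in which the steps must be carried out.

5, 2, 3, 1, 4, 6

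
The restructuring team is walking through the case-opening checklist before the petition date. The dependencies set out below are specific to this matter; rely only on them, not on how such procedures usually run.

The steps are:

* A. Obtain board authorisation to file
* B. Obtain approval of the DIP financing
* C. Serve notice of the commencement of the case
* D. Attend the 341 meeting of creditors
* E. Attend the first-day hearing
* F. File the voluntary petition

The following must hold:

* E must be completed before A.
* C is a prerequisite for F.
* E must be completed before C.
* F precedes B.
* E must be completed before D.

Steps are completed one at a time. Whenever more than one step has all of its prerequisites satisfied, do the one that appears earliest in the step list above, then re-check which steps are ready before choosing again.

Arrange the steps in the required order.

E has no prerequisites → E first.
Ready: A, C and D. A is listed earlier → A.
Now C and D have their prerequisites met. C is listed earlier, so C next.
F now also ready, so the ready set is {D, F}; D is listed earlier → D.
F needed C, now all done → F.
B needed F, now all done → B.

E A C D F B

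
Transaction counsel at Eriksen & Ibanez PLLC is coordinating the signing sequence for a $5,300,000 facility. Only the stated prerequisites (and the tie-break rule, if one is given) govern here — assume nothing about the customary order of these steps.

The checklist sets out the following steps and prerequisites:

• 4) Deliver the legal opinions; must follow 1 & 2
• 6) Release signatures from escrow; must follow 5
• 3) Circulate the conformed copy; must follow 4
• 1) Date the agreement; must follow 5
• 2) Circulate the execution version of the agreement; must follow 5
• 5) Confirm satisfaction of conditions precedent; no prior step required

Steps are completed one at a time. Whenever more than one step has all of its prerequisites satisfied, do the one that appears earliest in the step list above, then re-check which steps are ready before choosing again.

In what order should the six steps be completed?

5, 6, 1, 2, 4, 3

5 has no prerequisites → 5 first.
6, 1 and 2 are all available; 6 is listed earlier → 6.
Now 1 and 2 have their prerequisites met. 1 is listed earlier, so 1 next.
That leaves 2 as the only ready step → 2.
That leaves 4 as the only ready step → 4.
3 is the only step now ready → 3.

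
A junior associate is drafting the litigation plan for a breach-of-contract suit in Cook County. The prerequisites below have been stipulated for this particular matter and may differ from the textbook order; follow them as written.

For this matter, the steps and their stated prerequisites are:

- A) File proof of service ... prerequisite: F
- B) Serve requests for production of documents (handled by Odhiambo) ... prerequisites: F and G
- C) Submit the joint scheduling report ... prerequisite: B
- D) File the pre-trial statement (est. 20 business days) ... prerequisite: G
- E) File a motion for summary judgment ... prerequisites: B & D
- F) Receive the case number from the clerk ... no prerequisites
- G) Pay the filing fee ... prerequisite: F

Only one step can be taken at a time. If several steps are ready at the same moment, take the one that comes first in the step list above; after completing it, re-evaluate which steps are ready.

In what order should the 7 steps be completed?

F is the only step with nothing outstanding, so it goes first.
A and G are both available; A is listed earlier → A.
G needed F, now all done → G.
B and D are both available; B is listed earlier → B.
C now also ready, so the ready set is {C, D}; C is listed earlier → C.
That leaves D as the only ready step → D.
E needed B and D, now all done → E.

F → A → G → B → C → D → E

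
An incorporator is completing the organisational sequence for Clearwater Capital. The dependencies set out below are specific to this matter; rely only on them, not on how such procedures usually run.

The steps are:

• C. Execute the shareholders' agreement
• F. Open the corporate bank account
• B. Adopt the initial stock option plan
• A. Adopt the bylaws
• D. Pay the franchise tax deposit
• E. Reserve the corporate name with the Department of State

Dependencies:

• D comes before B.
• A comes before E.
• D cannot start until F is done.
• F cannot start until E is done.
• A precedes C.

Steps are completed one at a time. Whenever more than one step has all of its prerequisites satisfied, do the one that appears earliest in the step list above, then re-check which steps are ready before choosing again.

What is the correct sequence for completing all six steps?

A, C, E, F, D, B

A is the only step with nothing outstanding, so it goes first.
Ready: C and E. C is listed earlier → C.
Next only E has its prerequisites met → E.
F needed E, now all done → F.
That leaves D as the only ready step → D.
Next only B has its prerequisites met → B.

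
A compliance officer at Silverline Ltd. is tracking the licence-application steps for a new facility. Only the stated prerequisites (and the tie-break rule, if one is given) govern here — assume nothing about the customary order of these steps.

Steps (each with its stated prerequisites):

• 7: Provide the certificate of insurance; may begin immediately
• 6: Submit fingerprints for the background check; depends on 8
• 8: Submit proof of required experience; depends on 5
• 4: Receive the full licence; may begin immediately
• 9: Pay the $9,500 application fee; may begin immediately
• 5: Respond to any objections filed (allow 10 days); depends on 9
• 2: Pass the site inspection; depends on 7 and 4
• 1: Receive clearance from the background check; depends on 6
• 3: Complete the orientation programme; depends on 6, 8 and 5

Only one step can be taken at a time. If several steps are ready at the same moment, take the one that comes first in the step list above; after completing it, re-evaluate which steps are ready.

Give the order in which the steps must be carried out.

7, 4, 9, 5, 8, 6, 2, 1, 3

Nothing is required for 7, 4 and 9. 7 is listed earlier → 7 first.
Now 4 and 9 have their prerequisites met. 4 is listed earlier, so 4 next.
2 now also ready, so the ready set is {9, 2}; 9 is listed earlier → 9.
5 now also ready, so the ready set is {5, 2}; 5 is listed earlier → 5.
8 and 2 are both available; 8 is listed earlier → 8.
6 now also ready, so the ready set is {6, 2}; 6 is listed earlier → 6.
1 and 3 now also ready, so the ready set is {2, 1, 3}; 2 is listed earlier → 2.
1 and 3 are both available; 1 is listed earlier → 1.
3 needed 6, 8 and 5, now all done → 3.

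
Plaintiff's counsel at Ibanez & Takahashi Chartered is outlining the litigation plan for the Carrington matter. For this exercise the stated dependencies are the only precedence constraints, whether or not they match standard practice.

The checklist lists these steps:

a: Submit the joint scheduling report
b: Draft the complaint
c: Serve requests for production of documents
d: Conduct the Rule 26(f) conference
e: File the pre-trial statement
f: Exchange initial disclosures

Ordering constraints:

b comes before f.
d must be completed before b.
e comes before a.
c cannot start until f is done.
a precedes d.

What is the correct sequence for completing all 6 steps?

e, a, d, b, f, c

Only e has no prerequisites, so it is first.
Next only a has its prerequisites met → a.
That leaves d as the only ready step → d.
b is the only step now ready → b.
f is the only step now ready → f.
c needed f, now all done → c.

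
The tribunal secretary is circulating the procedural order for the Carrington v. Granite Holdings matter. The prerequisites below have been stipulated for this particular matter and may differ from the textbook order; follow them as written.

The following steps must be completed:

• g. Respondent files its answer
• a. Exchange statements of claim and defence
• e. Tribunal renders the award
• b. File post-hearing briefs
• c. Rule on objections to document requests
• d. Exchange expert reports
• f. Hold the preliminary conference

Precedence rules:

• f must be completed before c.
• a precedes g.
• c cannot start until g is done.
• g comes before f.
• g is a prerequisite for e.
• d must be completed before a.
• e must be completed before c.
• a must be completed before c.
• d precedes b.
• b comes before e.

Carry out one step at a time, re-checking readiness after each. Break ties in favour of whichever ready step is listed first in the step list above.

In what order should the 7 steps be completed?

d, a, g, b, e, f, c

d is the only step with nothing outstanding, so it goes first.
a and b are both available; a is listed earlier → a.
g and b are both available; g is listed earlier → g.
f now also ready, so the ready set is {b, f}; b is listed earlier → b.
e now also ready, so the ready set is {e, f}; e is listed earlier → e.
f needed g, now all done → f.
Next only c has its prerequisites met → c.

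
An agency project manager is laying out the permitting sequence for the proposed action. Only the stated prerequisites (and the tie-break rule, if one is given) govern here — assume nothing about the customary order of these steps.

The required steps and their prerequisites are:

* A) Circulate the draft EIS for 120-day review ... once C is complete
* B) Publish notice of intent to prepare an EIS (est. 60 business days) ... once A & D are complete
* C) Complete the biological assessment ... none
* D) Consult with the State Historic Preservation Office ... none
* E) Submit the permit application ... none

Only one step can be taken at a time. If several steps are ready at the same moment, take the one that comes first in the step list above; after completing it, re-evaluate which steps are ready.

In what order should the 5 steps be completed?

C A D B E

C, D and E have no prerequisites; C is listed earlier, so C is first.
A now also ready, so the ready set is {A, D, E}; A is listed earlier → A.
D and E are both available; D is listed earlier → D.
B now also ready, so the ready set is {B, E}; B is listed earlier → B.
E is the only step now ready → E.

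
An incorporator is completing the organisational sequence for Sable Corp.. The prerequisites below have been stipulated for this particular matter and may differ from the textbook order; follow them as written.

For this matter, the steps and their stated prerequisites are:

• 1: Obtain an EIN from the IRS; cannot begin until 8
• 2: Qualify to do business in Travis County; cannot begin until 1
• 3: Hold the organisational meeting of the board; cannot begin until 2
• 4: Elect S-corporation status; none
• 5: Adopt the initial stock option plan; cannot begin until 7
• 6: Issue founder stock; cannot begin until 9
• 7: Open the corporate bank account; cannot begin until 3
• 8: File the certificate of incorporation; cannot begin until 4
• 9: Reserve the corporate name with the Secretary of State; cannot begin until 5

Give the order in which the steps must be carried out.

4 is the only step with nothing outstanding, so it goes first.
8 needed 4, now all done → 8.
1 needed 8, now all done → 1.
That leaves 2 as the only ready step → 2.
That leaves 3 as the only ready step → 3.
That leaves 7 as the only ready step → 7.
5 needed 7, now all done → 5.
Next only 9 has its prerequisites met → 9.
6 needed 9, now all done → 6.

4 8 1 2 3 7 5 9 6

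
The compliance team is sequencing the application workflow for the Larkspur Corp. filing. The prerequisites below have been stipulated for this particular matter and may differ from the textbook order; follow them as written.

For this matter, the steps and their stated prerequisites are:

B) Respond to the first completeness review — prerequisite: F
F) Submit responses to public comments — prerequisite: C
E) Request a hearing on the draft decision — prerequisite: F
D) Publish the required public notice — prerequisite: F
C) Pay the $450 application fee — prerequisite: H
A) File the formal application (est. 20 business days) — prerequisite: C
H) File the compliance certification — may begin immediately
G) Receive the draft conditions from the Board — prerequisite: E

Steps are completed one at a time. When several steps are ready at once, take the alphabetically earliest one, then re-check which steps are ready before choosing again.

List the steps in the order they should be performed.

H is the only step with nothing outstanding, so it goes first.
Next only C has its prerequisites met → C.
Now A and F have their prerequisites met. A has the earlier label, so A next.
That leaves F as the only ready step → F.
Ready: B, D and E. B has the earlier label → B.
Now D and E have their prerequisites met. D has the earlier label, so D next.
Next only E has its prerequisites met → E.
Next only G has its prerequisites met → G.

H, C, A, F, B, D, E, G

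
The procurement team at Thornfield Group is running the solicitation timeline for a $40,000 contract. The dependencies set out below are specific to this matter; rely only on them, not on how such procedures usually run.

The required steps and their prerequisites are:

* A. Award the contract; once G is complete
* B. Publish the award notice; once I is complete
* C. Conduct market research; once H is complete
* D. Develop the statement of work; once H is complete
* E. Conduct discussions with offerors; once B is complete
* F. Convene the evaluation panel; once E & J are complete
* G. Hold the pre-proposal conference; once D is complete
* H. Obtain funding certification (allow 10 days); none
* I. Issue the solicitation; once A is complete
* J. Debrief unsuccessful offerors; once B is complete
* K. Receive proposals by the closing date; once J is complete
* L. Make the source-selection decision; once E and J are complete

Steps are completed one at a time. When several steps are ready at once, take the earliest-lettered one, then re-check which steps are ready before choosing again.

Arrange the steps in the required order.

H is the only step with nothing outstanding, so it goes first.
Ready: C and D. C has the earlier label → C.
D needed H, now all done → D.
That leaves G as the only ready step → G.
That leaves A as the only ready step → A.
I needed A, now all done → I.
That leaves B as the only ready step → B.
Now E and J have their prerequisites met. E has the earlier label, so E next.
J needed B, now all done → J.
Now F, K and L have their prerequisites met. F has the earlier label, so F next.
K and L are both available; K has the earlier label → K.
That leaves L as the only ready step → L.

H, C, D, G, A, I, B, E, J, F, K, L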